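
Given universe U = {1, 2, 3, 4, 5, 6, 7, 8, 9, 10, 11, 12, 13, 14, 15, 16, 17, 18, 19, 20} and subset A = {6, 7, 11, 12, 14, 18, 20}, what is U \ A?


Aᶜ = U \ A = elements in U but not in A
U = {1, 2, 3, 4, 5, 6, 7, 8, 9, 10, 11, 12, 13, 14, 15, 16, 17, 18, 19, 20}
A = {6, 7, 11, 12, 14, 18, 20}
Aᶜ = {1, 2, 3, 4, 5, 8, 9, 10, 13, 15, 16, 17, 19}

Aᶜ = {1, 2, 3, 4, 5, 8, 9, 10, 13, 15, 16, 17, 19}


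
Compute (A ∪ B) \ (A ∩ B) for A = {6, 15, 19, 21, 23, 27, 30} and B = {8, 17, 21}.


A △ B = (A \ B) ∪ (B \ A) = elements in exactly one of A or B
A \ B = {6, 15, 19, 23, 27, 30}
B \ A = {8, 17}
A △ B = {6, 8, 15, 17, 19, 23, 27, 30}

A △ B = {6, 8, 15, 17, 19, 23, 27, 30}


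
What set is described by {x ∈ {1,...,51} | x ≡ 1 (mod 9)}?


Checking each candidate:
Condition: x in {1,...,51} with x ≡ 1 (mod 9)
Result = {1, 10, 19, 28, 37, 46}

{1, 10, 19, 28, 37, 46}


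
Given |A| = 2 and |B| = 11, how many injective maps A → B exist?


An injection sends each of |A| = 2 inputs to a distinct output in B.
# injections = |B|·(|B|-1)·…·(|B|-|A|+1) = 11! / (11 - 2)!
= 11 × 10
= 110

Number of injections = 110


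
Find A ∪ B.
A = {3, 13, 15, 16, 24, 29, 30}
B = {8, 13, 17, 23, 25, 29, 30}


A ∪ B = all elements in A or B (or both)
A = {3, 13, 15, 16, 24, 29, 30}
B = {8, 13, 17, 23, 25, 29, 30}
A ∪ B = {3, 8, 13, 15, 16, 17, 23, 24, 25, 29, 30}

A ∪ B = {3, 8, 13, 15, 16, 17, 23, 24, 25, 29, 30}


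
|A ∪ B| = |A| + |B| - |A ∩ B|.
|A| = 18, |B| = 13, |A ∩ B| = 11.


|A ∪ B| = |A| + |B| - |A ∩ B|
= 18 + 13 - 11
= 20

|A ∪ B| = 20


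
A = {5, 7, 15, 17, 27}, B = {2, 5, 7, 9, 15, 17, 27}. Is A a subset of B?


A ⊆ B means every element of A is in B.
All elements of A are in B.
So A ⊆ B.

Yes, A ⊆ B


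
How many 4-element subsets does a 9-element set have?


C(n,k) = n! / (k!(n-k)!)
C(9,4) = 9! / (4!5!)
= 126

C(9,4) = 126


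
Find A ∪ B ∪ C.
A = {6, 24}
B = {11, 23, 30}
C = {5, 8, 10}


A ∪ B = {6, 11, 23, 24, 30}
(A ∪ B) ∪ C = {5, 6, 8, 10, 11, 23, 24, 30}

A ∪ B ∪ C = {5, 6, 8, 10, 11, 23, 24, 30}


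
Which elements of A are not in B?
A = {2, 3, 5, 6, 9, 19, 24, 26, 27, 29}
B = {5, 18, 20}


A \ B = elements in A but not in B
A = {2, 3, 5, 6, 9, 19, 24, 26, 27, 29}
B = {5, 18, 20}
Remove from A any elements in B
A \ B = {2, 3, 6, 9, 19, 24, 26, 27, 29}

A \ B = {2, 3, 6, 9, 19, 24, 26, 27, 29}


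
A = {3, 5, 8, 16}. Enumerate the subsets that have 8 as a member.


A subset of A contains 8 iff the remaining 3 elements form any subset of A \ {8}.
Count: 2^(n-1) = 2^3 = 8
Subsets containing 8: {8}, {3, 8}, {5, 8}, {8, 16}, {3, 5, 8}, {3, 8, 16}, {5, 8, 16}, {3, 5, 8, 16}

Subsets containing 8 (8 total): {8}, {3, 8}, {5, 8}, {8, 16}, {3, 5, 8}, {3, 8, 16}, {5, 8, 16}, {3, 5, 8, 16}


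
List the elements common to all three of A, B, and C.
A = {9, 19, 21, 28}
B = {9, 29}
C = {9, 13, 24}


A ∩ B = {9}
(A ∩ B) ∩ C = {9}

A ∩ B ∩ C = {9}


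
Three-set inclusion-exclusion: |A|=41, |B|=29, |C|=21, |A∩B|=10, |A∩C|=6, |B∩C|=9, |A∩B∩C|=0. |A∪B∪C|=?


|A∪B∪C| = |A|+|B|+|C| - |A∩B|-|A∩C|-|B∩C| + |A∩B∩C|
= 41+29+21 - 10-6-9 + 0
= 91 - 25 + 0
= 66

|A ∪ B ∪ C| = 66


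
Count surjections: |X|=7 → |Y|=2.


n = |X| = 7, k = |Y| = 2. Surjections via inclusion-exclusion:
S(n,k) = Σ(-1)^i × C(k,i) × (k-i)^n, i=0 to k
i=0: (-1)^0×C(2,0)×2^7 = 128
i=1: (-1)^1×C(2,1)×1^7 = -2
i=2: (-1)^2×C(2,2)×0^7 = 0
Total = 126

Number of surjections = 126


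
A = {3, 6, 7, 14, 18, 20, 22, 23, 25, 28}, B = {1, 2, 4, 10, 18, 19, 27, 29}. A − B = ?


A \ B = elements in A but not in B
A = {3, 6, 7, 14, 18, 20, 22, 23, 25, 28}
B = {1, 2, 4, 10, 18, 19, 27, 29}
Remove from A any elements in B
A \ B = {3, 6, 7, 14, 20, 22, 23, 25, 28}

A \ B = {3, 6, 7, 14, 20, 22, 23, 25, 28}


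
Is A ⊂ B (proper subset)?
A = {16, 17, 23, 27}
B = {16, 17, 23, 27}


A ⊂ B requires: A ⊆ B AND A ≠ B.
A ⊆ B? Yes
A = B? Yes
A = B, so A is not a PROPER subset.

No, A is not a proper subset of B


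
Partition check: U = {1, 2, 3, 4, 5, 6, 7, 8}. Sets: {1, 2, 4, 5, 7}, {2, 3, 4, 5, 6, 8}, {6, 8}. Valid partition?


A partition requires: (1) non-empty parts, (2) pairwise disjoint, (3) union = U
Parts: {1, 2, 4, 5, 7}, {2, 3, 4, 5, 6, 8}, {6, 8}
Union of parts: {1, 2, 3, 4, 5, 6, 7, 8}
U = {1, 2, 3, 4, 5, 6, 7, 8}
All non-empty? True
Pairwise disjoint? False
Covers U? True

No, not a valid partition


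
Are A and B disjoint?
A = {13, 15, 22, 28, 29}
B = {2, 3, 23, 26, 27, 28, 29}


Disjoint means A ∩ B = ∅.
A ∩ B = {28, 29}
A ∩ B ≠ ∅, so A and B are NOT disjoint.

No, A and B are not disjoint (A ∩ B = {28, 29})


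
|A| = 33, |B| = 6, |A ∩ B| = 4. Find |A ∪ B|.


|A ∪ B| = |A| + |B| - |A ∩ B|
= 33 + 6 - 4
= 35

|A ∪ B| = 35


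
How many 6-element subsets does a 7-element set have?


C(n,k) = n! / (k!(n-k)!)
C(7,6) = 7! / (6!1!)
= 7

C(7,6) = 7


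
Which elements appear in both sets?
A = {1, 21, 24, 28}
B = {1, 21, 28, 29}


A ∩ B = elements in both A and B
A = {1, 21, 24, 28}
B = {1, 21, 28, 29}
A ∩ B = {1, 21, 28}

A ∩ B = {1, 21, 28}


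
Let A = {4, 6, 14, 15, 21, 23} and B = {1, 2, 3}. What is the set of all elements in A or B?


A ∪ B = all elements in A or B (or both)
A = {4, 6, 14, 15, 21, 23}
B = {1, 2, 3}
A ∪ B = {1, 2, 3, 4, 6, 14, 15, 21, 23}

A ∪ B = {1, 2, 3, 4, 6, 14, 15, 21, 23}


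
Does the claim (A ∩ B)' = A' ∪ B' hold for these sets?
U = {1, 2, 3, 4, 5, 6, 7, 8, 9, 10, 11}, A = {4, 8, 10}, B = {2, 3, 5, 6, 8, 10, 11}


LHS: A ∩ B = {8, 10}
(A ∩ B)' = U \ (A ∩ B) = {1, 2, 3, 4, 5, 6, 7, 9, 11}
A' = {1, 2, 3, 5, 6, 7, 9, 11}, B' = {1, 4, 7, 9}
Claimed RHS: A' ∪ B' = {1, 2, 3, 4, 5, 6, 7, 9, 11}
Identity is VALID: LHS = RHS = {1, 2, 3, 4, 5, 6, 7, 9, 11} ✓

Identity is valid. (A ∩ B)' = A' ∪ B' = {1, 2, 3, 4, 5, 6, 7, 9, 11}


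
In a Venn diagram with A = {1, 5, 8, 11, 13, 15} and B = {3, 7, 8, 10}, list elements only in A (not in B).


A = {1, 5, 8, 11, 13, 15}
B = {3, 7, 8, 10}
Region: only in A (not in B)
Elements: {1, 5, 11, 13, 15}

Elements only in A (not in B): {1, 5, 11, 13, 15}


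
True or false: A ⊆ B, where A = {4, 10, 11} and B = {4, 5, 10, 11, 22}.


A ⊆ B means every element of A is in B.
All elements of A are in B.
So A ⊆ B.

Yes, A ⊆ B


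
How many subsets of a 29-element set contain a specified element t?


Subsets of A containing t correspond to subsets of A \ {t}, which has 28 elements.
Count = 2^(n-1) = 2^28
= 268435456

Number of subsets containing t = 268435456


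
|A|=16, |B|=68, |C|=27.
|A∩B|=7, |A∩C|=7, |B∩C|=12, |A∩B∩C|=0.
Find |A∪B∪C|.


|A∪B∪C| = |A|+|B|+|C| - |A∩B|-|A∩C|-|B∩C| + |A∩B∩C|
= 16+68+27 - 7-7-12 + 0
= 111 - 26 + 0
= 85

|A ∪ B ∪ C| = 85


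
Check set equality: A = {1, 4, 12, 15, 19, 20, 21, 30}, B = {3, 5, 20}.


Two sets are equal iff they have exactly the same elements.
A = {1, 4, 12, 15, 19, 20, 21, 30}
B = {3, 5, 20}
Differences: {1, 3, 4, 5, 12, 15, 19, 21, 30}
A ≠ B

No, A ≠ B


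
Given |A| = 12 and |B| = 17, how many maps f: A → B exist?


Each of |A| = 12 inputs maps to any of |B| = 17 outputs.
# functions = |B|^|A| = 17^12
= 582622237229761

Number of functions = 582622237229761


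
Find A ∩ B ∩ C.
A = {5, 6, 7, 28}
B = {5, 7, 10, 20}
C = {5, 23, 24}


A ∩ B = {5, 7}
(A ∩ B) ∩ C = {5}

A ∩ B ∩ C = {5}


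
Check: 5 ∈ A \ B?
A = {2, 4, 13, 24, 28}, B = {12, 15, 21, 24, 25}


A = {2, 4, 13, 24, 28}, B = {12, 15, 21, 24, 25}
A \ B = elements in A but not in B
A \ B = {2, 4, 13, 28}
Checking if 5 ∈ A \ B
5 is not in A \ B → False

5 ∉ A \ B


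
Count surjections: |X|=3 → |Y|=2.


n = |X| = 3, k = |Y| = 2. Surjections via inclusion-exclusion:
S(n,k) = Σ(-1)^i × C(k,i) × (k-i)^n, i=0 to k
i=0: (-1)^0×C(2,0)×2^3 = 8
i=1: (-1)^1×C(2,1)×1^3 = -2
i=2: (-1)^2×C(2,2)×0^3 = 0
Total = 6

Number of surjections = 6


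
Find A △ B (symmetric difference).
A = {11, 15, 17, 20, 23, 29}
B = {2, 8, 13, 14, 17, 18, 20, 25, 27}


A △ B = (A \ B) ∪ (B \ A) = elements in exactly one of A or B
A \ B = {11, 15, 23, 29}
B \ A = {2, 8, 13, 14, 18, 25, 27}
A △ B = {2, 8, 11, 13, 14, 15, 18, 23, 25, 27, 29}

A △ B = {2, 8, 11, 13, 14, 15, 18, 23, 25, 27, 29}


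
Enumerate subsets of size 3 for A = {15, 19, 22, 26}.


|A| = 4, so A has C(4,3) = 4 subsets of size 3.
Enumerate by choosing 3 elements from A at a time:
{15, 19, 22}, {15, 19, 26}, {15, 22, 26}, {19, 22, 26}

3-element subsets (4 total): {15, 19, 22}, {15, 19, 26}, {15, 22, 26}, {19, 22, 26}


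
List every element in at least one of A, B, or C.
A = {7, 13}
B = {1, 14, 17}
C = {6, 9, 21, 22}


A ∪ B = {1, 7, 13, 14, 17}
(A ∪ B) ∪ C = {1, 6, 7, 9, 13, 14, 17, 21, 22}

A ∪ B ∪ C = {1, 6, 7, 9, 13, 14, 17, 21, 22}


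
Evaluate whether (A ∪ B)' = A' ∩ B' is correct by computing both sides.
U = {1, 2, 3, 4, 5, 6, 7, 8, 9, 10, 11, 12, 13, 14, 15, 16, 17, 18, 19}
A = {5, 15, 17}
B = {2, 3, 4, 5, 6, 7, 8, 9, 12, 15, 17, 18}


LHS: A ∪ B = {2, 3, 4, 5, 6, 7, 8, 9, 12, 15, 17, 18}
(A ∪ B)' = U \ (A ∪ B) = {1, 10, 11, 13, 14, 16, 19}
A' = {1, 2, 3, 4, 6, 7, 8, 9, 10, 11, 12, 13, 14, 16, 18, 19}, B' = {1, 10, 11, 13, 14, 16, 19}
Claimed RHS: A' ∩ B' = {1, 10, 11, 13, 14, 16, 19}
Identity is VALID: LHS = RHS = {1, 10, 11, 13, 14, 16, 19} ✓

Identity is valid. (A ∪ B)' = A' ∩ B' = {1, 10, 11, 13, 14, 16, 19}


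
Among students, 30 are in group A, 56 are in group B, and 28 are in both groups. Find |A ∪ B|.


|A ∪ B| = |A| + |B| - |A ∩ B|
= 30 + 56 - 28
= 58

|A ∪ B| = 58


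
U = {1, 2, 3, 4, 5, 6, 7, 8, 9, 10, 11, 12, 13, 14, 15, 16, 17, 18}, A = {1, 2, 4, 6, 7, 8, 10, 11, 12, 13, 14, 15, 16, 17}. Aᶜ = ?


Aᶜ = U \ A = elements in U but not in A
U = {1, 2, 3, 4, 5, 6, 7, 8, 9, 10, 11, 12, 13, 14, 15, 16, 17, 18}
A = {1, 2, 4, 6, 7, 8, 10, 11, 12, 13, 14, 15, 16, 17}
Aᶜ = {3, 5, 9, 18}

Aᶜ = {3, 5, 9, 18}


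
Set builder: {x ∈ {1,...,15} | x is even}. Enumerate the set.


Checking each candidate:
Condition: even numbers in {1,...,15}
Result = {2, 4, 6, 8, 10, 12, 14}

{2, 4, 6, 8, 10, 12, 14}


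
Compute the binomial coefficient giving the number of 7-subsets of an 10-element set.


C(n,k) = n! / (k!(n-k)!)
C(10,7) = 10! / (7!3!)
= 120

C(10,7) = 120


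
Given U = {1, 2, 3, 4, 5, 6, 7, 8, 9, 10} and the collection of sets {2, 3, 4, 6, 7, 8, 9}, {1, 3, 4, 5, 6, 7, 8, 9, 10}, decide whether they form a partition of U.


A partition requires: (1) non-empty parts, (2) pairwise disjoint, (3) union = U
Parts: {2, 3, 4, 6, 7, 8, 9}, {1, 3, 4, 5, 6, 7, 8, 9, 10}
Union of parts: {1, 2, 3, 4, 5, 6, 7, 8, 9, 10}
U = {1, 2, 3, 4, 5, 6, 7, 8, 9, 10}
All non-empty? True
Pairwise disjoint? False
Covers U? True

No, not a valid partition


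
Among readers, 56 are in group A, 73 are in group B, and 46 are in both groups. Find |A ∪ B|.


|A ∪ B| = |A| + |B| - |A ∩ B|
= 56 + 73 - 46
= 83

|A ∪ B| = 83


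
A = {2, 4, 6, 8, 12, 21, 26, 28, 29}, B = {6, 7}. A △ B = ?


A △ B = (A \ B) ∪ (B \ A) = elements in exactly one of A or B
A \ B = {2, 4, 8, 12, 21, 26, 28, 29}
B \ A = {7}
A △ B = {2, 4, 7, 8, 12, 21, 26, 28, 29}

A △ B = {2, 4, 7, 8, 12, 21, 26, 28, 29}


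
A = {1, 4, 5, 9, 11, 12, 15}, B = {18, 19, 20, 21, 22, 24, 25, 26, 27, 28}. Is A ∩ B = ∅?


Disjoint means A ∩ B = ∅.
A ∩ B = ∅
A ∩ B = ∅, so A and B are disjoint.

Yes, A and B are disjoint


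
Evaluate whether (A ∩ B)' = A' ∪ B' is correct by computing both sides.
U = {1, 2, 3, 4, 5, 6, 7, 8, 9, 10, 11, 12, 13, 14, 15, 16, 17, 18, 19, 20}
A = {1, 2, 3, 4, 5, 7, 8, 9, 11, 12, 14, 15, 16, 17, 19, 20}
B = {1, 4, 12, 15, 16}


LHS: A ∩ B = {1, 4, 12, 15, 16}
(A ∩ B)' = U \ (A ∩ B) = {2, 3, 5, 6, 7, 8, 9, 10, 11, 13, 14, 17, 18, 19, 20}
A' = {6, 10, 13, 18}, B' = {2, 3, 5, 6, 7, 8, 9, 10, 11, 13, 14, 17, 18, 19, 20}
Claimed RHS: A' ∪ B' = {2, 3, 5, 6, 7, 8, 9, 10, 11, 13, 14, 17, 18, 19, 20}
Identity is VALID: LHS = RHS = {2, 3, 5, 6, 7, 8, 9, 10, 11, 13, 14, 17, 18, 19, 20} ✓

Identity is valid. (A ∩ B)' = A' ∪ B' = {2, 3, 5, 6, 7, 8, 9, 10, 11, 13, 14, 17, 18, 19, 20}


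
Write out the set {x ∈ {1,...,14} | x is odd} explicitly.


Checking each candidate:
Condition: odd numbers in {1,...,14}
Result = {1, 3, 5, 7, 9, 11, 13}

{1, 3, 5, 7, 9, 11, 13}


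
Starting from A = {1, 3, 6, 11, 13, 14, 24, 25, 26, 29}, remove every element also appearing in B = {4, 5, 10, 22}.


A \ B = elements in A but not in B
A = {1, 3, 6, 11, 13, 14, 24, 25, 26, 29}
B = {4, 5, 10, 22}
Remove from A any elements in B
A \ B = {1, 3, 6, 11, 13, 14, 24, 25, 26, 29}

A \ B = {1, 3, 6, 11, 13, 14, 24, 25, 26, 29}


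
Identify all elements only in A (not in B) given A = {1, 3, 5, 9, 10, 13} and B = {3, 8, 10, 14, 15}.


A = {1, 3, 5, 9, 10, 13}
B = {3, 8, 10, 14, 15}
Region: only in A (not in B)
Elements: {1, 5, 9, 13}

Elements only in A (not in B): {1, 5, 9, 13}


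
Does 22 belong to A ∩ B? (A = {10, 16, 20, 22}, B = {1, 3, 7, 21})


A = {10, 16, 20, 22}, B = {1, 3, 7, 21}
A ∩ B = elements in both A and B
A ∩ B = ∅
Checking if 22 ∈ A ∩ B
22 is not in A ∩ B → False

22 ∉ A ∩ B


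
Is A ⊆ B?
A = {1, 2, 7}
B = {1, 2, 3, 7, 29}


A ⊆ B means every element of A is in B.
All elements of A are in B.
So A ⊆ B.

Yes, A ⊆ B


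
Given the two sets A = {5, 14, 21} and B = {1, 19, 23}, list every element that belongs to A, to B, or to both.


A ∪ B = all elements in A or B (or both)
A = {5, 14, 21}
B = {1, 19, 23}
A ∪ B = {1, 5, 14, 19, 21, 23}

A ∪ B = {1, 5, 14, 19, 21, 23}


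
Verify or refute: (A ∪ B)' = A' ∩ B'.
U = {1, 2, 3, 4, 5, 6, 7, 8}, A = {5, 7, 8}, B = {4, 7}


LHS: A ∪ B = {4, 5, 7, 8}
(A ∪ B)' = U \ (A ∪ B) = {1, 2, 3, 6}
A' = {1, 2, 3, 4, 6}, B' = {1, 2, 3, 5, 6, 8}
Claimed RHS: A' ∩ B' = {1, 2, 3, 6}
Identity is VALID: LHS = RHS = {1, 2, 3, 6} ✓

Identity is valid. (A ∪ B)' = A' ∩ B' = {1, 2, 3, 6}


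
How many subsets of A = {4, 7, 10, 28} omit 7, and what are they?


A subset of A that omits 7 is a subset of A \ {7}, so there are 2^(n-1) = 2^3 = 8 of them.
Subsets excluding 7: ∅, {4}, {10}, {28}, {4, 10}, {4, 28}, {10, 28}, {4, 10, 28}

Subsets excluding 7 (8 total): ∅, {4}, {10}, {28}, {4, 10}, {4, 28}, {10, 28}, {4, 10, 28}


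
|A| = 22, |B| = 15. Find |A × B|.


|A × B| = |A| × |B|
= 22 × 15
= 330

|A × B| = 330


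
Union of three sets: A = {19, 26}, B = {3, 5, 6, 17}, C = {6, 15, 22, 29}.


A ∪ B = {3, 5, 6, 17, 19, 26}
(A ∪ B) ∪ C = {3, 5, 6, 15, 17, 19, 22, 26, 29}

A ∪ B ∪ C = {3, 5, 6, 15, 17, 19, 22, 26, 29}


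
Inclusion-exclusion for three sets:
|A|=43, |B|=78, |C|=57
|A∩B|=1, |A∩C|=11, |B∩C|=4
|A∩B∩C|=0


|A∪B∪C| = |A|+|B|+|C| - |A∩B|-|A∩C|-|B∩C| + |A∩B∩C|
= 43+78+57 - 1-11-4 + 0
= 178 - 16 + 0
= 162

|A ∪ B ∪ C| = 162


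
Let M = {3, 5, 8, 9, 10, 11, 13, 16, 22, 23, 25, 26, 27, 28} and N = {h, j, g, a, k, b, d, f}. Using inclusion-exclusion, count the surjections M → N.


n = |M| = 14, k = |N| = 8. Surjections via inclusion-exclusion:
S(n,k) = Σ(-1)^i × C(k,i) × (k-i)^n, i=0 to k
i=0: (-1)^0×C(8,0)×8^14 = 4398046511104
i=1: (-1)^1×C(8,1)×7^14 = -5425784582792
i=2: (-1)^2×C(8,2)×6^14 = 2194196594688
i=3: (-1)^3×C(8,3)×5^14 = -341796875000
i=4: (-1)^4×C(8,4)×4^14 = 18790481920
i=5: (-1)^5×C(8,5)×3^14 = -267846264
i=6: (-1)^6×C(8,6)×2^14 = 458752
i=7: (-1)^7×C(8,7)×1^14 = -8
i=8: (-1)^8×C(8,8)×0^14 = 0
Total = 843184742400

Number of surjections = 843184742400


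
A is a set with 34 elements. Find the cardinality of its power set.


Number of subsets = 2^n
= 2^34
= 17179869184

|P(A)| = 17179869184


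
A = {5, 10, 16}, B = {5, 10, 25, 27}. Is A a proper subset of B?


A ⊂ B requires: A ⊆ B AND A ≠ B.
A ⊆ B? No
A ⊄ B, so A is not a proper subset.

No, A is not a proper subset of B


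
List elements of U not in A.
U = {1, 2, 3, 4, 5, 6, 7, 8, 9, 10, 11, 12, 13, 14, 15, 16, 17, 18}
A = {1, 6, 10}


Aᶜ = U \ A = elements in U but not in A
U = {1, 2, 3, 4, 5, 6, 7, 8, 9, 10, 11, 12, 13, 14, 15, 16, 17, 18}
A = {1, 6, 10}
Aᶜ = {2, 3, 4, 5, 7, 8, 9, 11, 12, 13, 14, 15, 16, 17, 18}

Aᶜ = {2, 3, 4, 5, 7, 8, 9, 11, 12, 13, 14, 15, 16, 17, 18}


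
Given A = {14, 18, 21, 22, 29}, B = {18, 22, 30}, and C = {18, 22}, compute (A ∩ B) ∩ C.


A ∩ B = {18, 22}
(A ∩ B) ∩ C = {18, 22}

A ∩ B ∩ C = {18, 22}


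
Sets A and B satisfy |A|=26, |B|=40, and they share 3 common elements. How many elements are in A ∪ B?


|A ∪ B| = |A| + |B| - |A ∩ B|
= 26 + 40 - 3
= 63

|A ∪ B| = 63


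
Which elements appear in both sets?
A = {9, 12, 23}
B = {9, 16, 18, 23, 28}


A ∩ B = elements in both A and B
A = {9, 12, 23}
B = {9, 16, 18, 23, 28}
A ∩ B = {9, 23}

A ∩ B = {9, 23}


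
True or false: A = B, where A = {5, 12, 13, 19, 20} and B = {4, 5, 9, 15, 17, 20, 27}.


Two sets are equal iff they have exactly the same elements.
A = {5, 12, 13, 19, 20}
B = {4, 5, 9, 15, 17, 20, 27}
Differences: {4, 9, 12, 13, 15, 17, 19, 27}
A ≠ B

No, A ≠ B


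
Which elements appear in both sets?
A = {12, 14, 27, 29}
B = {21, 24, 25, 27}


A ∩ B = elements in both A and B
A = {12, 14, 27, 29}
B = {21, 24, 25, 27}
A ∩ B = {27}

A ∩ B = {27}


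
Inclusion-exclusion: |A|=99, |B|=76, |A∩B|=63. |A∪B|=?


|A ∪ B| = |A| + |B| - |A ∩ B|
= 99 + 76 - 63
= 112

|A ∪ B| = 112


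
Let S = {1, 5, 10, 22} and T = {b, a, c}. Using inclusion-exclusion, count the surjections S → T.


n = |S| = 4, k = |T| = 3. Surjections via inclusion-exclusion:
S(n,k) = Σ(-1)^i × C(k,i) × (k-i)^n, i=0 to k
i=0: (-1)^0×C(3,0)×3^4 = 81
i=1: (-1)^1×C(3,1)×2^4 = -48
i=2: (-1)^2×C(3,2)×1^4 = 3
i=3: (-1)^3×C(3,3)×0^4 = 0
Total = 36

Number of surjections = 36


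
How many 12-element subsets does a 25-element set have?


C(n,k) = n! / (k!(n-k)!)
C(25,12) = 25! / (12!13!)
= 5200300

C(25,12) = 5200300


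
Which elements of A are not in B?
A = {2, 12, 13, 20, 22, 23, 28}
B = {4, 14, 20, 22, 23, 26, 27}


A \ B = elements in A but not in B
A = {2, 12, 13, 20, 22, 23, 28}
B = {4, 14, 20, 22, 23, 26, 27}
Remove from A any elements in B
A \ B = {2, 12, 13, 28}

A \ B = {2, 12, 13, 28}


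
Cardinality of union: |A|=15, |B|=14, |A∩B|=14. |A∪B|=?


|A ∪ B| = |A| + |B| - |A ∩ B|
= 15 + 14 - 14
= 15

|A ∪ B| = 15


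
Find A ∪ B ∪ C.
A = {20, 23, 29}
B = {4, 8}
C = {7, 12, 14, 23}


A ∪ B = {4, 8, 20, 23, 29}
(A ∪ B) ∪ C = {4, 7, 8, 12, 14, 20, 23, 29}

A ∪ B ∪ C = {4, 7, 8, 12, 14, 20, 23, 29}


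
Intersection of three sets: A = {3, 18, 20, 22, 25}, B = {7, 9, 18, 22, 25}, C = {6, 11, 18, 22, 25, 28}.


A ∩ B = {18, 22, 25}
(A ∩ B) ∩ C = {18, 22, 25}

A ∩ B ∩ C = {18, 22, 25}


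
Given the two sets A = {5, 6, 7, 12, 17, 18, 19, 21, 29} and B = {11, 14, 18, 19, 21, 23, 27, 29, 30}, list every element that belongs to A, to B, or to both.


A ∪ B = all elements in A or B (or both)
A = {5, 6, 7, 12, 17, 18, 19, 21, 29}
B = {11, 14, 18, 19, 21, 23, 27, 29, 30}
A ∪ B = {5, 6, 7, 11, 12, 14, 17, 18, 19, 21, 23, 27, 29, 30}

A ∪ B = {5, 6, 7, 11, 12, 14, 17, 18, 19, 21, 23, 27, 29, 30}


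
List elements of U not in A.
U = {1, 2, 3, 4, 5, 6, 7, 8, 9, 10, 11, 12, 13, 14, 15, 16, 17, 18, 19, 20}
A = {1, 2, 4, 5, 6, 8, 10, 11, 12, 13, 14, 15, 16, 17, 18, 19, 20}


Aᶜ = U \ A = elements in U but not in A
U = {1, 2, 3, 4, 5, 6, 7, 8, 9, 10, 11, 12, 13, 14, 15, 16, 17, 18, 19, 20}
A = {1, 2, 4, 5, 6, 8, 10, 11, 12, 13, 14, 15, 16, 17, 18, 19, 20}
Aᶜ = {3, 7, 9}

Aᶜ = {3, 7, 9}


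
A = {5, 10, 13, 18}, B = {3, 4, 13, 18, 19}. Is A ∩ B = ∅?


Disjoint means A ∩ B = ∅.
A ∩ B = {13, 18}
A ∩ B ≠ ∅, so A and B are NOT disjoint.

No, A and B are not disjoint (A ∩ B = {13, 18})


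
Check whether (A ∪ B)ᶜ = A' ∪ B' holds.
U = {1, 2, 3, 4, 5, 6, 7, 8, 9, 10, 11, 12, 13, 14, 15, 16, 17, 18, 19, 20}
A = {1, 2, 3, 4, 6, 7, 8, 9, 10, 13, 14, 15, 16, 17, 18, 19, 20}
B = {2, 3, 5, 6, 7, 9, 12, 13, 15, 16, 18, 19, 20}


LHS: A ∪ B = {1, 2, 3, 4, 5, 6, 7, 8, 9, 10, 12, 13, 14, 15, 16, 17, 18, 19, 20}
(A ∪ B)' = U \ (A ∪ B) = {11}
A' = {5, 11, 12}, B' = {1, 4, 8, 10, 11, 14, 17}
Claimed RHS: A' ∪ B' = {1, 4, 5, 8, 10, 11, 12, 14, 17}
Identity is INVALID: LHS = {11} but the RHS claimed here equals {1, 4, 5, 8, 10, 11, 12, 14, 17}. The correct form is (A ∪ B)' = A' ∩ B'.

Identity is invalid: (A ∪ B)' = {11} but A' ∪ B' = {1, 4, 5, 8, 10, 11, 12, 14, 17}. The correct De Morgan law is (A ∪ B)' = A' ∩ B'.


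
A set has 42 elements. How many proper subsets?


Total subsets = 2^n = 2^42 = 4398046511104
Proper subsets exclude the set itself: 2^n - 1
= 4398046511104 - 1
= 4398046511103

Number of proper subsets = 4398046511103


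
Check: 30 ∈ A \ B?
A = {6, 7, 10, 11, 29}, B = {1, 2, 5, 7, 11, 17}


A = {6, 7, 10, 11, 29}, B = {1, 2, 5, 7, 11, 17}
A \ B = elements in A but not in B
A \ B = {6, 10, 29}
Checking if 30 ∈ A \ B
30 is not in A \ B → False

30 ∉ A \ B


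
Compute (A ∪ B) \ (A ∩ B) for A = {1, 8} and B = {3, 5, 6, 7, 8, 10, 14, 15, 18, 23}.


A △ B = (A \ B) ∪ (B \ A) = elements in exactly one of A or B
A \ B = {1}
B \ A = {3, 5, 6, 7, 10, 14, 15, 18, 23}
A △ B = {1, 3, 5, 6, 7, 10, 14, 15, 18, 23}

A △ B = {1, 3, 5, 6, 7, 10, 14, 15, 18, 23}


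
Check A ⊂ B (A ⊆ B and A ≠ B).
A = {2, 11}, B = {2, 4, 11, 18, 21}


A ⊂ B requires: A ⊆ B AND A ≠ B.
A ⊆ B? Yes
A = B? No
A ⊂ B: Yes (A is a proper subset of B)

Yes, A ⊂ B


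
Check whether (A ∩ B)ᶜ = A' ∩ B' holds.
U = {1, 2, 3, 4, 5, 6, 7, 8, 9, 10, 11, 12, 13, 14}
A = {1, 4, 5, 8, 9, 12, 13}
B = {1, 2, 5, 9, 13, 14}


LHS: A ∩ B = {1, 5, 9, 13}
(A ∩ B)' = U \ (A ∩ B) = {2, 3, 4, 6, 7, 8, 10, 11, 12, 14}
A' = {2, 3, 6, 7, 10, 11, 14}, B' = {3, 4, 6, 7, 8, 10, 11, 12}
Claimed RHS: A' ∩ B' = {3, 6, 7, 10, 11}
Identity is INVALID: LHS = {2, 3, 4, 6, 7, 8, 10, 11, 12, 14} but the RHS claimed here equals {3, 6, 7, 10, 11}. The correct form is (A ∩ B)' = A' ∪ B'.

Identity is invalid: (A ∩ B)' = {2, 3, 4, 6, 7, 8, 10, 11, 12, 14} but A' ∩ B' = {3, 6, 7, 10, 11}. The correct De Morgan law is (A ∩ B)' = A' ∪ B'.


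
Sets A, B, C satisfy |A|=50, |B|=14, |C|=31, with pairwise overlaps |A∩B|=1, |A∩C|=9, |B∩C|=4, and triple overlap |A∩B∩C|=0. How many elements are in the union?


|A∪B∪C| = |A|+|B|+|C| - |A∩B|-|A∩C|-|B∩C| + |A∩B∩C|
= 50+14+31 - 1-9-4 + 0
= 95 - 14 + 0
= 81

|A ∪ B ∪ C| = 81


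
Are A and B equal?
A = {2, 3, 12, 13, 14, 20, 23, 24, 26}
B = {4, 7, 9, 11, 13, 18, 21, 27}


Two sets are equal iff they have exactly the same elements.
A = {2, 3, 12, 13, 14, 20, 23, 24, 26}
B = {4, 7, 9, 11, 13, 18, 21, 27}
Differences: {2, 3, 4, 7, 9, 11, 12, 14, 18, 20, 21, 23, 24, 26, 27}
A ≠ B

No, A ≠ B


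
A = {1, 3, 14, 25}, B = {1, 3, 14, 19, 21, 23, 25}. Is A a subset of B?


A ⊆ B means every element of A is in B.
All elements of A are in B.
So A ⊆ B.

Yes, A ⊆ B


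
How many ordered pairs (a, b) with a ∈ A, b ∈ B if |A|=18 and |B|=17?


|A × B| = |A| × |B|
= 18 × 17
= 306

|A × B| = 306


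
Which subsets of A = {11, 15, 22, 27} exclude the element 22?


A subset of A that omits 22 is a subset of A \ {22}, so there are 2^(n-1) = 2^3 = 8 of them.
Subsets excluding 22: ∅, {11}, {15}, {27}, {11, 15}, {11, 27}, {15, 27}, {11, 15, 27}

Subsets excluding 22 (8 total): ∅, {11}, {15}, {27}, {11, 15}, {11, 27}, {15, 27}, {11, 15, 27}


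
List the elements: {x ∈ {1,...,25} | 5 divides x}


Checking each candidate:
Condition: multiples of 5 in {1,...,25}
Result = {5, 10, 15, 20, 25}

{5, 10, 15, 20, 25}


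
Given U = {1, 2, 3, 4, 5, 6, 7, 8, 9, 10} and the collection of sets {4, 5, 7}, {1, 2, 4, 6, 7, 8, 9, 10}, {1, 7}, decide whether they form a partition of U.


A partition requires: (1) non-empty parts, (2) pairwise disjoint, (3) union = U
Parts: {4, 5, 7}, {1, 2, 4, 6, 7, 8, 9, 10}, {1, 7}
Union of parts: {1, 2, 4, 5, 6, 7, 8, 9, 10}
U = {1, 2, 3, 4, 5, 6, 7, 8, 9, 10}
All non-empty? True
Pairwise disjoint? False
Covers U? False

No, not a valid partition


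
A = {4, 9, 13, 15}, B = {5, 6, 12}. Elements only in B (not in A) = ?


A = {4, 9, 13, 15}
B = {5, 6, 12}
Region: only in B (not in A)
Elements: {5, 6, 12}

Elements only in B (not in A): {5, 6, 12}


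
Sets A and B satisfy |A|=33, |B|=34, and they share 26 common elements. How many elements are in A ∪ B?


|A ∪ B| = |A| + |B| - |A ∩ B|
= 33 + 34 - 26
= 41

|A ∪ B| = 41


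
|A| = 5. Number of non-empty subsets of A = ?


Total subsets = 2^n = 2^5 = 32
Non-empty subsets exclude the empty set: 2^n - 1
= 32 - 1
= 31

Number of non-empty subsets = 31


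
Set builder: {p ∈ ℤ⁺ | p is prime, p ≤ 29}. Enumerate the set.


Checking each candidate:
Condition: primes ≤ 29
Result = {2, 3, 5, 7, 11, 13, 17, 19, 23, 29}

{2, 3, 5, 7, 11, 13, 17, 19, 23, 29}


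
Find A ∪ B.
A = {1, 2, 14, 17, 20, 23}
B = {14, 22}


A ∪ B = all elements in A or B (or both)
A = {1, 2, 14, 17, 20, 23}
B = {14, 22}
A ∪ B = {1, 2, 14, 17, 20, 22, 23}

A ∪ B = {1, 2, 14, 17, 20, 22, 23}


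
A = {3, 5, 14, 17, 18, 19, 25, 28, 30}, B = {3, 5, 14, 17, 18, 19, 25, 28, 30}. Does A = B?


Two sets are equal iff they have exactly the same elements.
A = {3, 5, 14, 17, 18, 19, 25, 28, 30}
B = {3, 5, 14, 17, 18, 19, 25, 28, 30}
Same elements → A = B

Yes, A = B


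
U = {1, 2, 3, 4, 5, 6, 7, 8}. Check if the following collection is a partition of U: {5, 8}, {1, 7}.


A partition requires: (1) non-empty parts, (2) pairwise disjoint, (3) union = U
Parts: {5, 8}, {1, 7}
Union of parts: {1, 5, 7, 8}
U = {1, 2, 3, 4, 5, 6, 7, 8}
All non-empty? True
Pairwise disjoint? True
Covers U? False

No, not a valid partition


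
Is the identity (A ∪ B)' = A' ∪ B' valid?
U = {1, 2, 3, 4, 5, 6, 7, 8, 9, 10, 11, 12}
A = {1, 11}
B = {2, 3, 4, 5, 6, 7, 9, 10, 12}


LHS: A ∪ B = {1, 2, 3, 4, 5, 6, 7, 9, 10, 11, 12}
(A ∪ B)' = U \ (A ∪ B) = {8}
A' = {2, 3, 4, 5, 6, 7, 8, 9, 10, 12}, B' = {1, 8, 11}
Claimed RHS: A' ∪ B' = {1, 2, 3, 4, 5, 6, 7, 8, 9, 10, 11, 12}
Identity is INVALID: LHS = {8} but the RHS claimed here equals {1, 2, 3, 4, 5, 6, 7, 8, 9, 10, 11, 12}. The correct form is (A ∪ B)' = A' ∩ B'.

Identity is invalid: (A ∪ B)' = {8} but A' ∪ B' = {1, 2, 3, 4, 5, 6, 7, 8, 9, 10, 11, 12}. The correct De Morgan law is (A ∪ B)' = A' ∩ B'.


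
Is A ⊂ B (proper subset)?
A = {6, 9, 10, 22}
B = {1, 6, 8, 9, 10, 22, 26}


A ⊂ B requires: A ⊆ B AND A ≠ B.
A ⊆ B? Yes
A = B? No
A ⊂ B: Yes (A is a proper subset of B)

Yes, A ⊂ B


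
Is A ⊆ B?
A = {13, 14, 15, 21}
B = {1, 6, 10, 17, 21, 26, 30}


A ⊆ B means every element of A is in B.
Elements in A not in B: {13, 14, 15}
So A ⊄ B.

No, A ⊄ B


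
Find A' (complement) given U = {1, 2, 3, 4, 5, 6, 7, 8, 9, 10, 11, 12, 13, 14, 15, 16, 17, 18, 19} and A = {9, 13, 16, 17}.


Aᶜ = U \ A = elements in U but not in A
U = {1, 2, 3, 4, 5, 6, 7, 8, 9, 10, 11, 12, 13, 14, 15, 16, 17, 18, 19}
A = {9, 13, 16, 17}
Aᶜ = {1, 2, 3, 4, 5, 6, 7, 8, 10, 11, 12, 14, 15, 18, 19}

Aᶜ = {1, 2, 3, 4, 5, 6, 7, 8, 10, 11, 12, 14, 15, 18, 19}


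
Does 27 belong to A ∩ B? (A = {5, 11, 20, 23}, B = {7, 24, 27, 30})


A = {5, 11, 20, 23}, B = {7, 24, 27, 30}
A ∩ B = elements in both A and B
A ∩ B = ∅
Checking if 27 ∈ A ∩ B
27 is not in A ∩ B → False

27 ∉ A ∩ B


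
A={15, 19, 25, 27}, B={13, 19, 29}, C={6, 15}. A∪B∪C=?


A ∪ B = {13, 15, 19, 25, 27, 29}
(A ∪ B) ∪ C = {6, 13, 15, 19, 25, 27, 29}

A ∪ B ∪ C = {6, 13, 15, 19, 25, 27, 29}


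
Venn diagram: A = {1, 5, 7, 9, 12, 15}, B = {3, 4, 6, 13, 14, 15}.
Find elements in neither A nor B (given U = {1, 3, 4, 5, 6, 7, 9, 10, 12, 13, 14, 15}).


A = {1, 5, 7, 9, 12, 15}
B = {3, 4, 6, 13, 14, 15}
Region: in neither A nor B (given U = {1, 3, 4, 5, 6, 7, 9, 10, 12, 13, 14, 15})
Elements: {10}

Elements in neither A nor B (given U = {1, 3, 4, 5, 6, 7, 9, 10, 12, 13, 14, 15}): {10}


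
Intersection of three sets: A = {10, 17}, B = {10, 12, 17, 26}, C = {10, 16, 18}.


A ∩ B = {10, 17}
(A ∩ B) ∩ C = {10}

A ∩ B ∩ C = {10}


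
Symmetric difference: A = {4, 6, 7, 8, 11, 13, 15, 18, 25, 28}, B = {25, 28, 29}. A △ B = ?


A △ B = (A \ B) ∪ (B \ A) = elements in exactly one of A or B
A \ B = {4, 6, 7, 8, 11, 13, 15, 18}
B \ A = {29}
A △ B = {4, 6, 7, 8, 11, 13, 15, 18, 29}

A △ B = {4, 6, 7, 8, 11, 13, 15, 18, 29}


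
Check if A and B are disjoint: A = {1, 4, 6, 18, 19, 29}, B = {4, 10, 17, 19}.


Disjoint means A ∩ B = ∅.
A ∩ B = {4, 19}
A ∩ B ≠ ∅, so A and B are NOT disjoint.

No, A and B are not disjoint (A ∩ B = {4, 19})


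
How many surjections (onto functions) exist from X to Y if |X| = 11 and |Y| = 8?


n = |X| = 11, k = |Y| = 8. Surjections via inclusion-exclusion:
S(n,k) = Σ(-1)^i × C(k,i) × (k-i)^n, i=0 to k
i=0: (-1)^0×C(8,0)×8^11 = 8589934592
i=1: (-1)^1×C(8,1)×7^11 = -15818613944
i=2: (-1)^2×C(8,2)×6^11 = 10158317568
i=3: (-1)^3×C(8,3)×5^11 = -2734375000
i=4: (-1)^4×C(8,4)×4^11 = 293601280
i=5: (-1)^5×C(8,5)×3^11 = -9920232
i=6: (-1)^6×C(8,6)×2^11 = 57344
i=7: (-1)^7×C(8,7)×1^11 = -8
i=8: (-1)^8×C(8,8)×0^11 = 0
Total = 479001600

Number of surjections = 479001600


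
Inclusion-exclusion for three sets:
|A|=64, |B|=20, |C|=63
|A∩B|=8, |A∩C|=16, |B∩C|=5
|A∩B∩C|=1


|A∪B∪C| = |A|+|B|+|C| - |A∩B|-|A∩C|-|B∩C| + |A∩B∩C|
= 64+20+63 - 8-16-5 + 1
= 147 - 29 + 1
= 119

|A ∪ B ∪ C| = 119


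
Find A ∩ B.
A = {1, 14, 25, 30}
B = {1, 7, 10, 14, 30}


A ∩ B = elements in both A and B
A = {1, 14, 25, 30}
B = {1, 7, 10, 14, 30}
A ∩ B = {1, 14, 30}

A ∩ B = {1, 14, 30}


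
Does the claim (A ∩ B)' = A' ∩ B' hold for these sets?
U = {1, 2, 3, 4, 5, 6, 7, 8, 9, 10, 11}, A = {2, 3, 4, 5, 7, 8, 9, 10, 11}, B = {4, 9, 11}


LHS: A ∩ B = {4, 9, 11}
(A ∩ B)' = U \ (A ∩ B) = {1, 2, 3, 5, 6, 7, 8, 10}
A' = {1, 6}, B' = {1, 2, 3, 5, 6, 7, 8, 10}
Claimed RHS: A' ∩ B' = {1, 6}
Identity is INVALID: LHS = {1, 2, 3, 5, 6, 7, 8, 10} but the RHS claimed here equals {1, 6}. The correct form is (A ∩ B)' = A' ∪ B'.

Identity is invalid: (A ∩ B)' = {1, 2, 3, 5, 6, 7, 8, 10} but A' ∩ B' = {1, 6}. The correct De Morgan law is (A ∩ B)' = A' ∪ B'.


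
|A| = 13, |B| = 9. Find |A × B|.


|A × B| = |A| × |B|
= 13 × 9
= 117

|A × B| = 117


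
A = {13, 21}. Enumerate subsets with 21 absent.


A subset of A that omits 21 is a subset of A \ {21}, so there are 2^(n-1) = 2^1 = 2 of them.
Subsets excluding 21: ∅, {13}

Subsets excluding 21 (2 total): ∅, {13}


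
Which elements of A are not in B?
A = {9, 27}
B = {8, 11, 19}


A \ B = elements in A but not in B
A = {9, 27}
B = {8, 11, 19}
Remove from A any elements in B
A \ B = {9, 27}

A \ B = {9, 27}


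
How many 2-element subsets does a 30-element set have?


C(n,k) = n! / (k!(n-k)!)
C(30,2) = 30! / (2!28!)
= 435

C(30,2) = 435


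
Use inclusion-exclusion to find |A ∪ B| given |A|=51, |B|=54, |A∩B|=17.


|A ∪ B| = |A| + |B| - |A ∩ B|
= 51 + 54 - 17
= 88

|A ∪ B| = 88


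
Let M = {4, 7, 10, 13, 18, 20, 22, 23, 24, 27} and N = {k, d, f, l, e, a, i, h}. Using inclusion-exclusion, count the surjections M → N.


n = |M| = 10, k = |N| = 8. Surjections via inclusion-exclusion:
S(n,k) = Σ(-1)^i × C(k,i) × (k-i)^n, i=0 to k
i=0: (-1)^0×C(8,0)×8^10 = 1073741824
i=1: (-1)^1×C(8,1)×7^10 = -2259801992
i=2: (-1)^2×C(8,2)×6^10 = 1693052928
i=3: (-1)^3×C(8,3)×5^10 = -546875000
i=4: (-1)^4×C(8,4)×4^10 = 73400320
i=5: (-1)^5×C(8,5)×3^10 = -3306744
i=6: (-1)^6×C(8,6)×2^10 = 28672
i=7: (-1)^7×C(8,7)×1^10 = -8
i=8: (-1)^8×C(8,8)×0^10 = 0
Total = 30240000

Number of surjections = 30240000


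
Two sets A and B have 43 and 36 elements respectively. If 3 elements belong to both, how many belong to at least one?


|A ∪ B| = |A| + |B| - |A ∩ B|
= 43 + 36 - 3
= 76

|A ∪ B| = 76


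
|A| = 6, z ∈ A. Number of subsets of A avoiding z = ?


Subsets of A avoiding z are subsets of A \ {z}, which has 5 elements.
Count = 2^(n-1) = 2^5
= 32

Number of subsets avoiding z = 32


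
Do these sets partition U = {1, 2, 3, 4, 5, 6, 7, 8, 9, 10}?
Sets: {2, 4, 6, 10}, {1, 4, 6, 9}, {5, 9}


A partition requires: (1) non-empty parts, (2) pairwise disjoint, (3) union = U
Parts: {2, 4, 6, 10}, {1, 4, 6, 9}, {5, 9}
Union of parts: {1, 2, 4, 5, 6, 9, 10}
U = {1, 2, 3, 4, 5, 6, 7, 8, 9, 10}
All non-empty? True
Pairwise disjoint? False
Covers U? False

No, not a valid partition


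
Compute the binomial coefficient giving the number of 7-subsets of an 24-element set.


C(n,k) = n! / (k!(n-k)!)
C(24,7) = 24! / (7!17!)
= 346104

C(24,7) = 346104


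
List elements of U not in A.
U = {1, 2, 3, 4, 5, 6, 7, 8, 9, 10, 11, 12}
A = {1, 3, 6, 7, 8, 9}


Aᶜ = U \ A = elements in U but not in A
U = {1, 2, 3, 4, 5, 6, 7, 8, 9, 10, 11, 12}
A = {1, 3, 6, 7, 8, 9}
Aᶜ = {2, 4, 5, 10, 11, 12}

Aᶜ = {2, 4, 5, 10, 11, 12}


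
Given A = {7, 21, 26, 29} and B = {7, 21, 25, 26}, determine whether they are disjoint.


Disjoint means A ∩ B = ∅.
A ∩ B = {7, 21, 26}
A ∩ B ≠ ∅, so A and B are NOT disjoint.

No, A and B are not disjoint (A ∩ B = {7, 21, 26})


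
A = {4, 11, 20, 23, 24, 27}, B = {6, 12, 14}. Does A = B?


Two sets are equal iff they have exactly the same elements.
A = {4, 11, 20, 23, 24, 27}
B = {6, 12, 14}
Differences: {4, 6, 11, 12, 14, 20, 23, 24, 27}
A ≠ B

No, A ≠ B


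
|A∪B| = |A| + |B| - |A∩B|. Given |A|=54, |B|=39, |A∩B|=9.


|A ∪ B| = |A| + |B| - |A ∩ B|
= 54 + 39 - 9
= 84

|A ∪ B| = 84


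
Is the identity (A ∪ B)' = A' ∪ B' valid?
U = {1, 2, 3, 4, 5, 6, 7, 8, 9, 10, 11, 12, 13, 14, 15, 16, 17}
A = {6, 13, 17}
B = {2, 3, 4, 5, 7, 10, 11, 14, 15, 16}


LHS: A ∪ B = {2, 3, 4, 5, 6, 7, 10, 11, 13, 14, 15, 16, 17}
(A ∪ B)' = U \ (A ∪ B) = {1, 8, 9, 12}
A' = {1, 2, 3, 4, 5, 7, 8, 9, 10, 11, 12, 14, 15, 16}, B' = {1, 6, 8, 9, 12, 13, 17}
Claimed RHS: A' ∪ B' = {1, 2, 3, 4, 5, 6, 7, 8, 9, 10, 11, 12, 13, 14, 15, 16, 17}
Identity is INVALID: LHS = {1, 8, 9, 12} but the RHS claimed here equals {1, 2, 3, 4, 5, 6, 7, 8, 9, 10, 11, 12, 13, 14, 15, 16, 17}. The correct form is (A ∪ B)' = A' ∩ B'.

Identity is invalid: (A ∪ B)' = {1, 8, 9, 12} but A' ∪ B' = {1, 2, 3, 4, 5, 6, 7, 8, 9, 10, 11, 12, 13, 14, 15, 16, 17}. The correct De Morgan law is (A ∪ B)' = A' ∩ B'.


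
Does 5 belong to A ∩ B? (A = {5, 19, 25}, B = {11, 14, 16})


A = {5, 19, 25}, B = {11, 14, 16}
A ∩ B = elements in both A and B
A ∩ B = ∅
Checking if 5 ∈ A ∩ B
5 is not in A ∩ B → False

5 ∉ A ∩ B


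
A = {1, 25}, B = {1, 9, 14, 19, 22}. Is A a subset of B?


A ⊆ B means every element of A is in B.
Elements in A not in B: {25}
So A ⊄ B.

No, A ⊄ B


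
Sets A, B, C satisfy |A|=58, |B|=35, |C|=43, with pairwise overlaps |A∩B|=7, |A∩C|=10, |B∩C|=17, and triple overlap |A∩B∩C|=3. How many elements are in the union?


|A∪B∪C| = |A|+|B|+|C| - |A∩B|-|A∩C|-|B∩C| + |A∩B∩C|
= 58+35+43 - 7-10-17 + 3
= 136 - 34 + 3
= 105

|A ∪ B ∪ C| = 105


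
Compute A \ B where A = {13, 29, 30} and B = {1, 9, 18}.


A \ B = elements in A but not in B
A = {13, 29, 30}
B = {1, 9, 18}
Remove from A any elements in B
A \ B = {13, 29, 30}

A \ B = {13, 29, 30}


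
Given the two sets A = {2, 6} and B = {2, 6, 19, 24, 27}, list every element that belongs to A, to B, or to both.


A ∪ B = all elements in A or B (or both)
A = {2, 6}
B = {2, 6, 19, 24, 27}
A ∪ B = {2, 6, 19, 24, 27}

A ∪ B = {2, 6, 19, 24, 27}


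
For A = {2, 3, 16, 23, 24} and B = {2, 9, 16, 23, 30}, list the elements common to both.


A ∩ B = elements in both A and B
A = {2, 3, 16, 23, 24}
B = {2, 9, 16, 23, 30}
A ∩ B = {2, 16, 23}

A ∩ B = {2, 16, 23}


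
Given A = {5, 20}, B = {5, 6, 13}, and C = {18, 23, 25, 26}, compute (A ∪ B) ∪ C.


A ∪ B = {5, 6, 13, 20}
(A ∪ B) ∪ C = {5, 6, 13, 18, 20, 23, 25, 26}

A ∪ B ∪ C = {5, 6, 13, 18, 20, 23, 25, 26}


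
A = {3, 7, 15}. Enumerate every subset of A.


|A| = 3, so |P(A)| = 2^3 = 8
Enumerate subsets by cardinality (0 to 3):
∅, {3}, {7}, {15}, {3, 7}, {3, 15}, {7, 15}, {3, 7, 15}

P(A) has 8 subsets: ∅, {3}, {7}, {15}, {3, 7}, {3, 15}, {7, 15}, {3, 7, 15}


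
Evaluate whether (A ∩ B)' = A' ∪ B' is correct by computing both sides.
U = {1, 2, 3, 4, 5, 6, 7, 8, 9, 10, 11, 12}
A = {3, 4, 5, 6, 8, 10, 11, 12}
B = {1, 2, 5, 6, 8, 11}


LHS: A ∩ B = {5, 6, 8, 11}
(A ∩ B)' = U \ (A ∩ B) = {1, 2, 3, 4, 7, 9, 10, 12}
A' = {1, 2, 7, 9}, B' = {3, 4, 7, 9, 10, 12}
Claimed RHS: A' ∪ B' = {1, 2, 3, 4, 7, 9, 10, 12}
Identity is VALID: LHS = RHS = {1, 2, 3, 4, 7, 9, 10, 12} ✓

Identity is valid. (A ∩ B)' = A' ∪ B' = {1, 2, 3, 4, 7, 9, 10, 12}


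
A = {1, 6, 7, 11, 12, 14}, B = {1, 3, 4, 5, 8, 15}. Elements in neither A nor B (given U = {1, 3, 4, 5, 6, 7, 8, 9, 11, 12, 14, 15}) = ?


A = {1, 6, 7, 11, 12, 14}
B = {1, 3, 4, 5, 8, 15}
Region: in neither A nor B (given U = {1, 3, 4, 5, 6, 7, 8, 9, 11, 12, 14, 15})
Elements: {9}

Elements in neither A nor B (given U = {1, 3, 4, 5, 6, 7, 8, 9, 11, 12, 14, 15}): {9}


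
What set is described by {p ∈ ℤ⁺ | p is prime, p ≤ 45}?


Checking each candidate:
Condition: primes ≤ 45
Result = {2, 3, 5, 7, 11, 13, 17, 19, 23, 29, 31, 37, 41, 43}

{2, 3, 5, 7, 11, 13, 17, 19, 23, 29, 31, 37, 41, 43}


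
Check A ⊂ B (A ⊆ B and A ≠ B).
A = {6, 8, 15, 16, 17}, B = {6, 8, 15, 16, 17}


A ⊂ B requires: A ⊆ B AND A ≠ B.
A ⊆ B? Yes
A = B? Yes
A = B, so A is not a PROPER subset.

No, A is not a proper subset of B


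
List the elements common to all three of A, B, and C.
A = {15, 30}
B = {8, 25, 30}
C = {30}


A ∩ B = {30}
(A ∩ B) ∩ C = {30}

A ∩ B ∩ C = {30}


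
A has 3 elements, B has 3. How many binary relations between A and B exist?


A relation from A to B is any subset of A × B.
|A × B| = 3 × 3 = 9
# relations = 2^|A × B| = 2^9 = 512

Number of relations = 512


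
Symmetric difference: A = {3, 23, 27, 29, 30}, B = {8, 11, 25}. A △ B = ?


A △ B = (A \ B) ∪ (B \ A) = elements in exactly one of A or B
A \ B = {3, 23, 27, 29, 30}
B \ A = {8, 11, 25}
A △ B = {3, 8, 11, 23, 25, 27, 29, 30}

A △ B = {3, 8, 11, 23, 25, 27, 29, 30}


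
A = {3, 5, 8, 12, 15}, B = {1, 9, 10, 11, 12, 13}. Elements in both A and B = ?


A = {3, 5, 8, 12, 15}
B = {1, 9, 10, 11, 12, 13}
Region: in both A and B
Elements: {12}

Elements in both A and B: {12}


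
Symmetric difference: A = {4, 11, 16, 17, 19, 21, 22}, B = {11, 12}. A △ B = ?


A △ B = (A \ B) ∪ (B \ A) = elements in exactly one of A or B
A \ B = {4, 16, 17, 19, 21, 22}
B \ A = {12}
A △ B = {4, 12, 16, 17, 19, 21, 22}

A △ B = {4, 12, 16, 17, 19, 21, 22}


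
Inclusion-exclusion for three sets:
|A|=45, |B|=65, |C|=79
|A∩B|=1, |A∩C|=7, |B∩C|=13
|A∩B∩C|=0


|A∪B∪C| = |A|+|B|+|C| - |A∩B|-|A∩C|-|B∩C| + |A∩B∩C|
= 45+65+79 - 1-7-13 + 0
= 189 - 21 + 0
= 168

|A ∪ B ∪ C| = 168


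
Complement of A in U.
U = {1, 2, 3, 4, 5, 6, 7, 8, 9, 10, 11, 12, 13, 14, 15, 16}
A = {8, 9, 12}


Aᶜ = U \ A = elements in U but not in A
U = {1, 2, 3, 4, 5, 6, 7, 8, 9, 10, 11, 12, 13, 14, 15, 16}
A = {8, 9, 12}
Aᶜ = {1, 2, 3, 4, 5, 6, 7, 10, 11, 13, 14, 15, 16}

Aᶜ = {1, 2, 3, 4, 5, 6, 7, 10, 11, 13, 14, 15, 16}
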